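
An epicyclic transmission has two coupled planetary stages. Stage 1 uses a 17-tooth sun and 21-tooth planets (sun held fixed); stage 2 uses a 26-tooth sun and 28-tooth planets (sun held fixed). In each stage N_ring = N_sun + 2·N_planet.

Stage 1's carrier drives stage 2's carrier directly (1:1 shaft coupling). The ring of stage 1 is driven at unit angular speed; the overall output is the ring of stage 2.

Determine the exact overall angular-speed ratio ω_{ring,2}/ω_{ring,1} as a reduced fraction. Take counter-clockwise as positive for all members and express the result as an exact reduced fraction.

Stage 1: N_ring = 17 + 2·21 = 59
Stage 1: 17(ω_s−ω_c) = −59(ω_r−ω_c),  ω_s=0, ω_r=1
Stage 1: 17(0−ω_c) = −59(1−ω_c)  ⇒  76ω_c = 59  ⇒  ω_c = 59/76
  ⇒ ω_c¹/ω_r¹ = 59/76
Stage 2: N_ring = 26 + 2·28 = 82
Stage 2: 26(ω_s−ω_c) = −82(ω_r−ω_c),  ω_s=0, ω_c=1
Stage 2: ω_r = 1 − (26/82)(0−1) = 54/41
  ⇒ ω_r²/ω_c² = 54/41
Coupling ω_c² = ω_c¹ ⇒ overall = 59/76 × 54/41 = 1593/1558

1593/1558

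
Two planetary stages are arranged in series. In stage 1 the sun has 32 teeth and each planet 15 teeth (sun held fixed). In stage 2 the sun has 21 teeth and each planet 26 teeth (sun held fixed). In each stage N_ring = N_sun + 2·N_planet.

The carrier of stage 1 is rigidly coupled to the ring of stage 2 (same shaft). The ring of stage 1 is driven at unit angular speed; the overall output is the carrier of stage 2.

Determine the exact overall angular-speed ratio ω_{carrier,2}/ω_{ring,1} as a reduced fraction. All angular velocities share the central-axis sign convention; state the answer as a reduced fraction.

Stage 1: N_ring = 32 + 2·15 = 62
Stage 1: 32(ω_s−ω_c) = −62(ω_r−ω_c),  ω_s=0, ω_r=1
Stage 1: 32(0−ω_c) = −62(1−ω_c)  ⇒  94ω_c = 62  ⇒  ω_c = 31/47
  ⇒ ω_c¹/ω_r¹ = 31/47
Stage 2: N_ring = 21 + 2·26 = 73
Stage 2: 21(ω_s−ω_c) = −73(ω_r−ω_c),  ω_s=0, ω_r=1
Stage 2: 21(0−ω_c) = −73(1−ω_c)  ⇒  94ω_c = 73  ⇒  ω_c = 73/94
  ⇒ ω_c²/ω_r² = 73/94
Coupling ω_r² = ω_c¹ ⇒ overall = 31/47 × 73/94 = 2263/4418

2263/4418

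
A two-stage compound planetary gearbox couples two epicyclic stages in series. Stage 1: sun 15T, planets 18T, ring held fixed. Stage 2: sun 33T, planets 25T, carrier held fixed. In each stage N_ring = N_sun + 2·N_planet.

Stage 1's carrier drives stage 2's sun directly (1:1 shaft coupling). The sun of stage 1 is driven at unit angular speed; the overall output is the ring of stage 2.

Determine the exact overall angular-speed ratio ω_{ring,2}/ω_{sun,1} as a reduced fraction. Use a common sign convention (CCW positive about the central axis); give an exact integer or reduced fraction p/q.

Stage 1: N_ring = 15 + 2·18 = 51
Stage 1: 15(ω_s−ω_c) = −51(ω_r−ω_c),  ω_r=0, ω_s=1
Stage 1: 15(1−ω_c) = −51(0−ω_c)  ⇒  66ω_c = 15  ⇒  ω_c = 5/22
  ⇒ ω_c¹/ω_s¹ = 5/22
Stage 2: N_ring = 33 + 2·25 = 83
Stage 2: 33(ω_s−ω_c) = −83(ω_r−ω_c),  ω_c=0, ω_s=1
Stage 2: ω_r = 0 − (33/83)(1−0) = -33/83
  ⇒ ω_r²/ω_s² = -33/83
Coupling ω_s² = ω_c¹ ⇒ overall = 5/22 × -33/83 = -15/166

-15/166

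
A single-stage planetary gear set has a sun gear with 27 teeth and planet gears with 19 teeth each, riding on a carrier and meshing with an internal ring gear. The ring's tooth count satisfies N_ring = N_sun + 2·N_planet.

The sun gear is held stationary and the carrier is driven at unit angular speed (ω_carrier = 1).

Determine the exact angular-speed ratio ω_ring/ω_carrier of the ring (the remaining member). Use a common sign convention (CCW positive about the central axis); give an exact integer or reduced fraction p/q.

92/65

N_ring = 27 + 2·19 = 65
27(ω_s−ω_c) = −65(ω_r−ω_c),  ω_s=0, ω_c=1
ω_r = 1 − (27/65)(0−1) = 92/65
ω_r/ω_c = 92/65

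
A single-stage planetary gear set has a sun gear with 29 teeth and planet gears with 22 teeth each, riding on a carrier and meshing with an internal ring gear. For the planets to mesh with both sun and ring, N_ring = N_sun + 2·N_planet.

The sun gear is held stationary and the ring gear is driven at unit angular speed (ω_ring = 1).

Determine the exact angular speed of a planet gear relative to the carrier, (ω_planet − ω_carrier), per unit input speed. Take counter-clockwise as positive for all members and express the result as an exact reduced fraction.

2117/2244

N_ring = 29 + 2·22 = 73
29(ω_s−ω_c) = −73(ω_r−ω_c),  ω_s=0, ω_r=1
29(0−ω_c) = −73(1−ω_c)  ⇒  102ω_c = 73  ⇒  ω_c = 73/102
sun–planet: 29·(0−73/102) = −22·(ω_p−ω_c)  ⇒  ω_p−ω_c = −(29/22)·(-73/102) = 2117/2244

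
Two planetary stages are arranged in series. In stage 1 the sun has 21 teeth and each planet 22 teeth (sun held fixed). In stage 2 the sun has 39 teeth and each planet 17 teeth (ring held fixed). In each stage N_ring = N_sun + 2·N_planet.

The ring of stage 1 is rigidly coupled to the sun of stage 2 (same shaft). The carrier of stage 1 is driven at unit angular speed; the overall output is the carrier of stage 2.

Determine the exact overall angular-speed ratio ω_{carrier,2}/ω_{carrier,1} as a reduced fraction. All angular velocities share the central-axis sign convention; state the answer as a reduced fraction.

129/280

Stage 1: N_ring = 21 + 2·22 = 65
Stage 1: 21(ω_s−ω_c) = −65(ω_r−ω_c),  ω_s=0, ω_c=1
Stage 1: ω_r = 1 − (21/65)(0−1) = 86/65
  ⇒ ω_r¹/ω_c¹ = 86/65
Stage 2: N_ring = 39 + 2·17 = 73
Stage 2: 39(ω_s−ω_c) = −73(ω_r−ω_c),  ω_r=0, ω_s=1
Stage 2: 39(1−ω_c) = −73(0−ω_c)  ⇒  112ω_c = 39  ⇒  ω_c = 39/112
  ⇒ ω_c²/ω_s² = 39/112
Coupling ω_s² = ω_r¹ ⇒ overall = 86/65 × 39/112 = 129/280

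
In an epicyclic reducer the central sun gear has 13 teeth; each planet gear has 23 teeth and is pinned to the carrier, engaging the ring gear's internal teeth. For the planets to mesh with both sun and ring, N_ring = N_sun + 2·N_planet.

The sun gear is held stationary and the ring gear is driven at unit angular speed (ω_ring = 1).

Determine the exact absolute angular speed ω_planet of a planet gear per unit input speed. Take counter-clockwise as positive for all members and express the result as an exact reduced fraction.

59/46

N_ring = 13 + 2·23 = 59
13(ω_s−ω_c) = −59(ω_r−ω_c),  ω_s=0, ω_r=1
13(0−ω_c) = −59(1−ω_c)  ⇒  72ω_c = 59  ⇒  ω_c = 59/72
sun–planet: 13·(0−59/72) = −23·(ω_p−ω_c)  ⇒  ω_p−ω_c = −(13/23)·(-59/72) = 767/1656
ω_p = 59/72 + 767/1656 = 59/46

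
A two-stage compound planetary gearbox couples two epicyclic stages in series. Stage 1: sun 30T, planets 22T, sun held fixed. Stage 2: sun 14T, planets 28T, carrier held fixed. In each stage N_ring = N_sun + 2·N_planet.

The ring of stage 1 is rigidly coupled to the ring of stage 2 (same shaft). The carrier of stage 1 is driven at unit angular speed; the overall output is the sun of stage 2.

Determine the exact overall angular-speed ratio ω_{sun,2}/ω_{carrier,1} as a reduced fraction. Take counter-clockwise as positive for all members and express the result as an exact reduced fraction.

-260/37

Stage 1: N_ring = 30 + 2·22 = 74
Stage 1: 30(ω_s−ω_c) = −74(ω_r−ω_c),  ω_s=0, ω_c=1
Stage 1: ω_r = 1 − (30/74)(0−1) = 52/37
  ⇒ ω_r¹/ω_c¹ = 52/37
Stage 2: N_ring = 14 + 2·28 = 70
Stage 2: 14(ω_s−ω_c) = −70(ω_r−ω_c),  ω_c=0, ω_r=1
Stage 2: ω_s = 0 − (70/14)(1−0) = -5
  ⇒ ω_s²/ω_r² = -5
Coupling ω_r² = ω_r¹ ⇒ overall = 52/37 × -5 = -260/37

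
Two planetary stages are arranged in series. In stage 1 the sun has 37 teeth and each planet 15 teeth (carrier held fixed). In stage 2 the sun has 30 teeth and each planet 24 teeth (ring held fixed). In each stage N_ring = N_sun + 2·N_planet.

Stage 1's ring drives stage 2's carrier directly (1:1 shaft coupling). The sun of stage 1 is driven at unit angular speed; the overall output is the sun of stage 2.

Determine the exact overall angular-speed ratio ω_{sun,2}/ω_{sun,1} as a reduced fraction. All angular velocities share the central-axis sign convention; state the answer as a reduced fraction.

Stage 1: N_ring = 37 + 2·15 = 67
Stage 1: 37(ω_s−ω_c) = −67(ω_r−ω_c),  ω_c=0, ω_s=1
Stage 1: ω_r = 0 − (37/67)(1−0) = -37/67
  ⇒ ω_r¹/ω_s¹ = -37/67
Stage 2: N_ring = 30 + 2·24 = 78
Stage 2: 30(ω_s−ω_c) = −78(ω_r−ω_c),  ω_r=0, ω_c=1
Stage 2: ω_s = 1 − (78/30)(0−1) = 18/5
  ⇒ ω_s²/ω_c² = 18/5
Coupling ω_c² = ω_r¹ ⇒ overall = -37/67 × 18/5 = -666/335

-666/335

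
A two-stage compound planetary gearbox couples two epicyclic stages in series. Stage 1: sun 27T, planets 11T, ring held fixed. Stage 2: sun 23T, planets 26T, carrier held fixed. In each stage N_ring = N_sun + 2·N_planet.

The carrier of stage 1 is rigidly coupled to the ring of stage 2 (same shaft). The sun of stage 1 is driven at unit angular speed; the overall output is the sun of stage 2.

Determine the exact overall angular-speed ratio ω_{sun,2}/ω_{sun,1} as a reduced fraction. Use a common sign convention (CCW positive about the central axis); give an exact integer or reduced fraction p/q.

Stage 1: N_ring = 27 + 2·11 = 49
Stage 1: 27(ω_s−ω_c) = −49(ω_r−ω_c),  ω_r=0, ω_s=1
Stage 1: 27(1−ω_c) = −49(0−ω_c)  ⇒  76ω_c = 27  ⇒  ω_c = 27/76
  ⇒ ω_c¹/ω_s¹ = 27/76
Stage 2: N_ring = 23 + 2·26 = 75
Stage 2: 23(ω_s−ω_c) = −75(ω_r−ω_c),  ω_c=0, ω_r=1
Stage 2: ω_s = 0 − (75/23)(1−0) = -75/23
  ⇒ ω_s²/ω_r² = -75/23
Coupling ω_r² = ω_c¹ ⇒ overall = 27/76 × -75/23 = -2025/1748

-2025/1748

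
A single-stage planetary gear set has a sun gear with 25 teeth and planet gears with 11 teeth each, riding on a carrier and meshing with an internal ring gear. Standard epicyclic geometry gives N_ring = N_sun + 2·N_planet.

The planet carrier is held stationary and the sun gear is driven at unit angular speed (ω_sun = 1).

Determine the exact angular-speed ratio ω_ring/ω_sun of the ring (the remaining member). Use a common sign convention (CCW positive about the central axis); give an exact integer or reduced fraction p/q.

N_ring = 25 + 2·11 = 47
25(ω_s−ω_c) = −47(ω_r−ω_c),  ω_c=0, ω_s=1
ω_r = 0 − (25/47)(1−0) = -25/47
ω_r/ω_s = -25/47

-25/47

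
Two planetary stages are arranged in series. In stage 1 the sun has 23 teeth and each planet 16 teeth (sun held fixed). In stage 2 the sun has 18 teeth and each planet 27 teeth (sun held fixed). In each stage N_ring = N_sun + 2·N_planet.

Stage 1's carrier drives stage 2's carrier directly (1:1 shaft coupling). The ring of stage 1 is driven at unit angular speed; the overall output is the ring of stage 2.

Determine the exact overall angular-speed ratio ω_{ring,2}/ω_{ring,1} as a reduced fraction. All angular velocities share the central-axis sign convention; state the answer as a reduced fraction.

Stage 1: N_ring = 23 + 2·16 = 55
Stage 1: 23(ω_s−ω_c) = −55(ω_r−ω_c),  ω_s=0, ω_r=1
Stage 1: 23(0−ω_c) = −55(1−ω_c)  ⇒  78ω_c = 55  ⇒  ω_c = 55/78
  ⇒ ω_c¹/ω_r¹ = 55/78
Stage 2: N_ring = 18 + 2·27 = 72
Stage 2: 18(ω_s−ω_c) = −72(ω_r−ω_c),  ω_s=0, ω_c=1
Stage 2: ω_r = 1 − (18/72)(0−1) = 5/4
  ⇒ ω_r²/ω_c² = 5/4
Coupling ω_c² = ω_c¹ ⇒ overall = 55/78 × 5/4 = 275/312

275/312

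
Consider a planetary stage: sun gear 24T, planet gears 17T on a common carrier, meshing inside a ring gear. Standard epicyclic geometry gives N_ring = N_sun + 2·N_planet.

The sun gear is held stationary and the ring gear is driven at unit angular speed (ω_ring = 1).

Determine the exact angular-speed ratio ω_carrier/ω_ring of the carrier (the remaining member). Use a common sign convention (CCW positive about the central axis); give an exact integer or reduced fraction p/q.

29/41

N_ring = 24 + 2·17 = 58
24(ω_s−ω_c) = −58(ω_r−ω_c),  ω_s=0, ω_r=1
24(0−ω_c) = −58(1−ω_c)  ⇒  82ω_c = 58  ⇒  ω_c = 29/41
ω_c/ω_r = 29/41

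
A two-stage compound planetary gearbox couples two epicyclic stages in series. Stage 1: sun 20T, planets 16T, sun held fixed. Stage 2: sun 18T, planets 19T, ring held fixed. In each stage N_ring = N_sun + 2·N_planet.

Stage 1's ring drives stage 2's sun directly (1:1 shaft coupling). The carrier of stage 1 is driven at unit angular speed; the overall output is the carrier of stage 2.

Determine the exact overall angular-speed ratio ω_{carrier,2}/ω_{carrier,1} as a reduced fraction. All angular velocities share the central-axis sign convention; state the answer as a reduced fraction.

162/481

Stage 1: N_ring = 20 + 2·16 = 52
Stage 1: 20(ω_s−ω_c) = −52(ω_r−ω_c),  ω_s=0, ω_c=1
Stage 1: ω_r = 1 − (20/52)(0−1) = 18/13
  ⇒ ω_r¹/ω_c¹ = 18/13
Stage 2: N_ring = 18 + 2·19 = 56
Stage 2: 18(ω_s−ω_c) = −56(ω_r−ω_c),  ω_r=0, ω_s=1
Stage 2: 18(1−ω_c) = −56(0−ω_c)  ⇒  74ω_c = 18  ⇒  ω_c = 9/37
  ⇒ ω_c²/ω_s² = 9/37
Coupling ω_s² = ω_r¹ ⇒ overall = 18/13 × 9/37 = 162/481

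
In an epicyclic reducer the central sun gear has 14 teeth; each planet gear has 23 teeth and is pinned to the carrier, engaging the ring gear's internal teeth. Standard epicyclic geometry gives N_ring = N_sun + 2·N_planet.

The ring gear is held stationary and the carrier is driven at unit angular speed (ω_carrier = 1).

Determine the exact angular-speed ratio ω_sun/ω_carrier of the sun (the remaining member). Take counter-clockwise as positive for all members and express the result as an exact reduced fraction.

N_ring = 14 + 2·23 = 60
14(ω_s−ω_c) = −60(ω_r−ω_c),  ω_r=0, ω_c=1
ω_s = 1 − (60/14)(0−1) = 37/7
ω_s/ω_c = 37/7

37/7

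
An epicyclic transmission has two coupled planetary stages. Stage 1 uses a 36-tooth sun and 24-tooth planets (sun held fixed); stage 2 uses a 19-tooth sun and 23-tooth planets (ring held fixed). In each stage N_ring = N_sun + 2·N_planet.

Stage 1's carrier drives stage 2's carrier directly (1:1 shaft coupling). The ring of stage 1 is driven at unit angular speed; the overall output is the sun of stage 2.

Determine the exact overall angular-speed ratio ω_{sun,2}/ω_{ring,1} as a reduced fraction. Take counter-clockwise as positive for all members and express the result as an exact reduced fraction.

294/95

Stage 1: N_ring = 36 + 2·24 = 84
Stage 1: 36(ω_s−ω_c) = −84(ω_r−ω_c),  ω_s=0, ω_r=1
Stage 1: 36(0−ω_c) = −84(1−ω_c)  ⇒  120ω_c = 84  ⇒  ω_c = 7/10
  ⇒ ω_c¹/ω_r¹ = 7/10
Stage 2: N_ring = 19 + 2·23 = 65
Stage 2: 19(ω_s−ω_c) = −65(ω_r−ω_c),  ω_r=0, ω_c=1
Stage 2: ω_s = 1 − (65/19)(0−1) = 84/19
  ⇒ ω_s²/ω_c² = 84/19
Coupling ω_c² = ω_c¹ ⇒ overall = 7/10 × 84/19 = 294/95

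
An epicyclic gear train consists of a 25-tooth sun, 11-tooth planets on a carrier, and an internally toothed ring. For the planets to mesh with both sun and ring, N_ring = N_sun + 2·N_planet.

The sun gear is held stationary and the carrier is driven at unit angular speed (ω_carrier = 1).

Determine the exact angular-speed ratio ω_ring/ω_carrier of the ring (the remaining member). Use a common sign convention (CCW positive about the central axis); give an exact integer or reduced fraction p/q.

72/47

N_ring = 25 + 2·11 = 47
25(ω_s−ω_c) = −47(ω_r−ω_c),  ω_s=0, ω_c=1
ω_r = 1 − (25/47)(0−1) = 72/47
ω_r/ω_c = 72/47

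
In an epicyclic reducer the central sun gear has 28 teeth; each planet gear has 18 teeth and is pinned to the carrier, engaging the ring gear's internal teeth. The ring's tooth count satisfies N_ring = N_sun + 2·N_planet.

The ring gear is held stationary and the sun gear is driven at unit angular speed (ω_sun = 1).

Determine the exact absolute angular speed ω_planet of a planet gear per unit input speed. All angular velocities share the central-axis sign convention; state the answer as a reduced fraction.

-7/9

N_ring = 28 + 2·18 = 64
28(ω_s−ω_c) = −64(ω_r−ω_c),  ω_r=0, ω_s=1
28(1−ω_c) = −64(0−ω_c)  ⇒  92ω_c = 28  ⇒  ω_c = 7/23
sun–planet: 28·(1−7/23) = −18·(ω_p−ω_c)  ⇒  ω_p−ω_c = −(28/18)·(16/23) = -224/207
ω_p = 7/23 − 224/207 = -7/9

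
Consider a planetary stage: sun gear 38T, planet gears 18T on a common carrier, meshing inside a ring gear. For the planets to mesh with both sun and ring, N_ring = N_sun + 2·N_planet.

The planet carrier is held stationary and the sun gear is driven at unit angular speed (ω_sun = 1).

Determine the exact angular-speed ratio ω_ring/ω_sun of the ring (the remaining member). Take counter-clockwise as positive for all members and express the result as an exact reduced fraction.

N_ring = 38 + 2·18 = 74
38(ω_s−ω_c) = −74(ω_r−ω_c),  ω_c=0, ω_s=1
ω_r = 0 − (38/74)(1−0) = -19/37
ω_r/ω_s = -19/37

-19/37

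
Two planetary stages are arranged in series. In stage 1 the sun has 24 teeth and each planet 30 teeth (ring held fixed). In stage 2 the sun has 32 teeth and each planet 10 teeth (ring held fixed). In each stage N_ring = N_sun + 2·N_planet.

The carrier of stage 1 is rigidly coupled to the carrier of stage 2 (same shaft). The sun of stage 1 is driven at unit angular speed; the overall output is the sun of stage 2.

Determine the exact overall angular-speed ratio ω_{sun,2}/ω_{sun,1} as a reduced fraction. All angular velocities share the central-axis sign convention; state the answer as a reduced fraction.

Stage 1: N_ring = 24 + 2·30 = 84
Stage 1: 24(ω_s−ω_c) = −84(ω_r−ω_c),  ω_r=0, ω_s=1
Stage 1: 24(1−ω_c) = −84(0−ω_c)  ⇒  108ω_c = 24  ⇒  ω_c = 2/9
  ⇒ ω_c¹/ω_s¹ = 2/9
Stage 2: N_ring = 32 + 2·10 = 52
Stage 2: 32(ω_s−ω_c) = −52(ω_r−ω_c),  ω_r=0, ω_c=1
Stage 2: ω_s = 1 − (52/32)(0−1) = 21/8
  ⇒ ω_s²/ω_c² = 21/8
Coupling ω_c² = ω_c¹ ⇒ overall = 2/9 × 21/8 = 7/12

7/12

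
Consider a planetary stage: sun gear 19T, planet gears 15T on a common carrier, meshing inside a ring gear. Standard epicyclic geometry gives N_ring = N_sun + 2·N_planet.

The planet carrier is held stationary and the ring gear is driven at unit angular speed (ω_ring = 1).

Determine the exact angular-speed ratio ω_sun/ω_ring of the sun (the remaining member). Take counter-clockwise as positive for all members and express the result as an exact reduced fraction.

N_ring = 19 + 2·15 = 49
19(ω_s−ω_c) = −49(ω_r−ω_c),  ω_c=0, ω_r=1
ω_s = 0 − (49/19)(1−0) = -49/19
ω_s/ω_r = -49/19

-49/19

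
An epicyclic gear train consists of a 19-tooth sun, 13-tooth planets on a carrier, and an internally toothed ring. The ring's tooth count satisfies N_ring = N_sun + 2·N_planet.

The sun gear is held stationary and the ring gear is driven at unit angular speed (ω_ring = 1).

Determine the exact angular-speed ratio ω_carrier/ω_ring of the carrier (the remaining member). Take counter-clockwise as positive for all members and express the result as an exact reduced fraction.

N_ring = 19 + 2·13 = 45
19(ω_s−ω_c) = −45(ω_r−ω_c),  ω_s=0, ω_r=1
19(0−ω_c) = −45(1−ω_c)  ⇒  64ω_c = 45  ⇒  ω_c = 45/64
ω_c/ω_r = 45/64

45/64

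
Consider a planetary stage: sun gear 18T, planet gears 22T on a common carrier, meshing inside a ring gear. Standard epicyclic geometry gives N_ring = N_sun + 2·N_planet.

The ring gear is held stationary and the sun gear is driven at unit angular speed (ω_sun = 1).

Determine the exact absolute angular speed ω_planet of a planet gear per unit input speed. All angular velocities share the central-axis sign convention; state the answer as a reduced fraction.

-9/22

N_ring = 18 + 2·22 = 62
18(ω_s−ω_c) = −62(ω_r−ω_c),  ω_r=0, ω_s=1
18(1−ω_c) = −62(0−ω_c)  ⇒  80ω_c = 18  ⇒  ω_c = 9/40
sun–planet: 18·(1−9/40) = −22·(ω_p−ω_c)  ⇒  ω_p−ω_c = −(18/22)·(31/40) = -279/440
ω_p = 9/40 − 279/440 = -9/22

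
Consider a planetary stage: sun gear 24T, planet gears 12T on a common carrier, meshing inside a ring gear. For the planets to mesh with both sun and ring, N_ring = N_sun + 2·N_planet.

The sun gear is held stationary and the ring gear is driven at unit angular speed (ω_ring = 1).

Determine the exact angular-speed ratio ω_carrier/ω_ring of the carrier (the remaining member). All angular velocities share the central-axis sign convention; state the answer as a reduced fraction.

2/3

N_ring = 24 + 2·12 = 48
24(ω_s−ω_c) = −48(ω_r−ω_c),  ω_s=0, ω_r=1
24(0−ω_c) = −48(1−ω_c)  ⇒  72ω_c = 48  ⇒  ω_c = 2/3
ω_c/ω_r = 2/3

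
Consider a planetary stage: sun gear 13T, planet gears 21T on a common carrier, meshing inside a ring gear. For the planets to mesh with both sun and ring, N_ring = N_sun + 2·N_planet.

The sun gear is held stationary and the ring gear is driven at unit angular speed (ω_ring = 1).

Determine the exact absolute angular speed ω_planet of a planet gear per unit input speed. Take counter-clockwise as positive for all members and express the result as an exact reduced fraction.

N_ring = 13 + 2·21 = 55
13(ω_s−ω_c) = −55(ω_r−ω_c),  ω_s=0, ω_r=1
13(0−ω_c) = −55(1−ω_c)  ⇒  68ω_c = 55  ⇒  ω_c = 55/68
sun–planet: 13·(0−55/68) = −21·(ω_p−ω_c)  ⇒  ω_p−ω_c = −(13/21)·(-55/68) = 715/1428
ω_p = 55/68 + 715/1428 = 55/42

55/42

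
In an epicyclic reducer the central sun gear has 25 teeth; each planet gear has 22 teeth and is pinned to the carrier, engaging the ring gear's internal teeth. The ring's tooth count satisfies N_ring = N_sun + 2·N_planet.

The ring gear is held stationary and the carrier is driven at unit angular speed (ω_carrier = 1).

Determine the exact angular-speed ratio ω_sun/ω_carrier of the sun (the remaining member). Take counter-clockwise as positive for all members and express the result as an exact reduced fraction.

94/25

N_ring = 25 + 2·22 = 69
25(ω_s−ω_c) = −69(ω_r−ω_c),  ω_r=0, ω_c=1
ω_s = 1 − (69/25)(0−1) = 94/25
ω_s/ω_c = 94/25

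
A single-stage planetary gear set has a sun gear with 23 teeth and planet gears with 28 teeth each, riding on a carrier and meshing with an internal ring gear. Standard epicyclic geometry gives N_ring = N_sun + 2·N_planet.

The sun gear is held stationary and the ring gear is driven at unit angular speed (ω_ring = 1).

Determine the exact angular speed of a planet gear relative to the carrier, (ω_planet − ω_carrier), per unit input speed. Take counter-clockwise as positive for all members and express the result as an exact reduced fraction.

N_ring = 23 + 2·28 = 79
23(ω_s−ω_c) = −79(ω_r−ω_c),  ω_s=0, ω_r=1
23(0−ω_c) = −79(1−ω_c)  ⇒  102ω_c = 79  ⇒  ω_c = 79/102
sun–planet: 23·(0−79/102) = −28·(ω_p−ω_c)  ⇒  ω_p−ω_c = −(23/28)·(-79/102) = 1817/2856

1817/2856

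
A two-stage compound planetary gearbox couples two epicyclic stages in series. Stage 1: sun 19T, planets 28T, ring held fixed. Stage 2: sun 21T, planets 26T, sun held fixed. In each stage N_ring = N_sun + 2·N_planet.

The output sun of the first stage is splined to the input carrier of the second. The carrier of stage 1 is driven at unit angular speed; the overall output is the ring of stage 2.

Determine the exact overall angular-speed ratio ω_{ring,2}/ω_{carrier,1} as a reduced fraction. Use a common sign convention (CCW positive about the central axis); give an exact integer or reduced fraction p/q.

8836/1387

Stage 1: N_ring = 19 + 2·28 = 75
Stage 1: 19(ω_s−ω_c) = −75(ω_r−ω_c),  ω_r=0, ω_c=1
Stage 1: ω_s = 1 − (75/19)(0−1) = 94/19
  ⇒ ω_s¹/ω_c¹ = 94/19
Stage 2: N_ring = 21 + 2·26 = 73
Stage 2: 21(ω_s−ω_c) = −73(ω_r−ω_c),  ω_s=0, ω_c=1
Stage 2: ω_r = 1 − (21/73)(0−1) = 94/73
  ⇒ ω_r²/ω_c² = 94/73
Coupling ω_c² = ω_s¹ ⇒ overall = 94/19 × 94/73 = 8836/1387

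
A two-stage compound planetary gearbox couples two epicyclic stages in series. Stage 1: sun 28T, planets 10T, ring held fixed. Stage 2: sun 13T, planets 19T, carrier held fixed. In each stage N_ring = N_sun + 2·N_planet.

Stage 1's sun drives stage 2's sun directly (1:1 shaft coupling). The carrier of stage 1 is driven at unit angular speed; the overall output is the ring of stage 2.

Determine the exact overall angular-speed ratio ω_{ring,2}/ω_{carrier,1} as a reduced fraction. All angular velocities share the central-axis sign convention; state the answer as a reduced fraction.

Stage 1: N_ring = 28 + 2·10 = 48
Stage 1: 28(ω_s−ω_c) = −48(ω_r−ω_c),  ω_r=0, ω_c=1
Stage 1: ω_s = 1 − (48/28)(0−1) = 19/7
  ⇒ ω_s¹/ω_c¹ = 19/7
Stage 2: N_ring = 13 + 2·19 = 51
Stage 2: 13(ω_s−ω_c) = −51(ω_r−ω_c),  ω_c=0, ω_s=1
Stage 2: ω_r = 0 − (13/51)(1−0) = -13/51
  ⇒ ω_r²/ω_s² = -13/51
Coupling ω_s² = ω_s¹ ⇒ overall = 19/7 × -13/51 = -247/357

-247/357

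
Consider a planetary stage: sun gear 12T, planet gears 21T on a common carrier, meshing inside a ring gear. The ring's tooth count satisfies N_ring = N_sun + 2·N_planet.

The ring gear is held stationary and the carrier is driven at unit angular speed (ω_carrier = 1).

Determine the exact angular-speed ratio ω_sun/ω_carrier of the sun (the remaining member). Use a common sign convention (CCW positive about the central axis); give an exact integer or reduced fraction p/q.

11/2

N_ring = 12 + 2·21 = 54
12(ω_s−ω_c) = −54(ω_r−ω_c),  ω_r=0, ω_c=1
ω_s = 1 − (54/12)(0−1) = 11/2
ω_s/ω_c = 11/2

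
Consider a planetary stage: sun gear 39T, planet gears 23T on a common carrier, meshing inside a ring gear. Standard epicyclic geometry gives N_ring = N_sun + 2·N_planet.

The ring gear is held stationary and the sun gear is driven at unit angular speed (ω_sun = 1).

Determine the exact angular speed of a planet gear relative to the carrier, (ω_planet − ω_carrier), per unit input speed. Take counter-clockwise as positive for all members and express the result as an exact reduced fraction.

N_ring = 39 + 2·23 = 85
39(ω_s−ω_c) = −85(ω_r−ω_c),  ω_r=0, ω_s=1
39(1−ω_c) = −85(0−ω_c)  ⇒  124ω_c = 39  ⇒  ω_c = 39/124
sun–planet: 39·(1−39/124) = −23·(ω_p−ω_c)  ⇒  ω_p−ω_c = −(39/23)·(85/124) = -3315/2852

-3315/2852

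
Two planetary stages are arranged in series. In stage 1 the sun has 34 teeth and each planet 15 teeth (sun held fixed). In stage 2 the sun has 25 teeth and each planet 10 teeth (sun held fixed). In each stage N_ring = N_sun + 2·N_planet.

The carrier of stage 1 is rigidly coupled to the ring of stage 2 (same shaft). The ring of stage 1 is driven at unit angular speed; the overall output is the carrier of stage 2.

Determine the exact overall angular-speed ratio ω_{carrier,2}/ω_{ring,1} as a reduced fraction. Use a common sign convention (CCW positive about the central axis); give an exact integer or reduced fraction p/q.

144/343

Stage 1: N_ring = 34 + 2·15 = 64
Stage 1: 34(ω_s−ω_c) = −64(ω_r−ω_c),  ω_s=0, ω_r=1
Stage 1: 34(0−ω_c) = −64(1−ω_c)  ⇒  98ω_c = 64  ⇒  ω_c = 32/49
  ⇒ ω_c¹/ω_r¹ = 32/49
Stage 2: N_ring = 25 + 2·10 = 45
Stage 2: 25(ω_s−ω_c) = −45(ω_r−ω_c),  ω_s=0, ω_r=1
Stage 2: 25(0−ω_c) = −45(1−ω_c)  ⇒  70ω_c = 45  ⇒  ω_c = 9/14
  ⇒ ω_c²/ω_r² = 9/14
Coupling ω_r² = ω_c¹ ⇒ overall = 32/49 × 9/14 = 144/343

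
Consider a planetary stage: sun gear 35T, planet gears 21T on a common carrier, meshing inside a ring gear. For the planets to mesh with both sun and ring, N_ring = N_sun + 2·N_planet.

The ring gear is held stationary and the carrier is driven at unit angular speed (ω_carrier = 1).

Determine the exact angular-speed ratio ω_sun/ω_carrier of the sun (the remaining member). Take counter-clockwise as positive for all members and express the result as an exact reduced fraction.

N_ring = 35 + 2·21 = 77
35(ω_s−ω_c) = −77(ω_r−ω_c),  ω_r=0, ω_c=1
ω_s = 1 − (77/35)(0−1) = 16/5
ω_s/ω_c = 16/5

16/5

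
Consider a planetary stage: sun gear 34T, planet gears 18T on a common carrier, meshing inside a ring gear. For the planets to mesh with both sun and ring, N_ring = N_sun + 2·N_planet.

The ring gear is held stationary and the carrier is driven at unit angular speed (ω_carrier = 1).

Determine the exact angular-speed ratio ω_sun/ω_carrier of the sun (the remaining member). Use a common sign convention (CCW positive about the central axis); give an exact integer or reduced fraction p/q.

52/17

N_ring = 34 + 2·18 = 70
34(ω_s−ω_c) = −70(ω_r−ω_c),  ω_r=0, ω_c=1
ω_s = 1 − (70/34)(0−1) = 52/17
ω_s/ω_c = 52/17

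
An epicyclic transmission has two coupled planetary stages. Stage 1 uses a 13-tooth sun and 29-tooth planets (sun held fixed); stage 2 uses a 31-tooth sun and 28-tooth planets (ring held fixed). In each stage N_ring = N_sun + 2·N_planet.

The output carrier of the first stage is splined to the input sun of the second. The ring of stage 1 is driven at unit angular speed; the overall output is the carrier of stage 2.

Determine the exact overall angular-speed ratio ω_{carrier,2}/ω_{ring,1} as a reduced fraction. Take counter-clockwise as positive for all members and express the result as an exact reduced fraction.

2201/9912

Stage 1: N_ring = 13 + 2·29 = 71
Stage 1: 13(ω_s−ω_c) = −71(ω_r−ω_c),  ω_s=0, ω_r=1
Stage 1: 13(0−ω_c) = −71(1−ω_c)  ⇒  84ω_c = 71  ⇒  ω_c = 71/84
  ⇒ ω_c¹/ω_r¹ = 71/84
Stage 2: N_ring = 31 + 2·28 = 87
Stage 2: 31(ω_s−ω_c) = −87(ω_r−ω_c),  ω_r=0, ω_s=1
Stage 2: 31(1−ω_c) = −87(0−ω_c)  ⇒  118ω_c = 31  ⇒  ω_c = 31/118
  ⇒ ω_c²/ω_s² = 31/118
Coupling ω_s² = ω_c¹ ⇒ overall = 71/84 × 31/118 = 2201/9912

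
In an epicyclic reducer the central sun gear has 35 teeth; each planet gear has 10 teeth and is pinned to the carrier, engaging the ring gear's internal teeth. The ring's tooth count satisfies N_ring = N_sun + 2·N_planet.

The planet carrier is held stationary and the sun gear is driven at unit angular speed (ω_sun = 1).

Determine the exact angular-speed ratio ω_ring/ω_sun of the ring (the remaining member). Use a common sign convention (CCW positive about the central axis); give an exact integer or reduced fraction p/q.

N_ring = 35 + 2·10 = 55
35(ω_s−ω_c) = −55(ω_r−ω_c),  ω_c=0, ω_s=1
ω_r = 0 − (35/55)(1−0) = -7/11
ω_r/ω_s = -7/11

-7/11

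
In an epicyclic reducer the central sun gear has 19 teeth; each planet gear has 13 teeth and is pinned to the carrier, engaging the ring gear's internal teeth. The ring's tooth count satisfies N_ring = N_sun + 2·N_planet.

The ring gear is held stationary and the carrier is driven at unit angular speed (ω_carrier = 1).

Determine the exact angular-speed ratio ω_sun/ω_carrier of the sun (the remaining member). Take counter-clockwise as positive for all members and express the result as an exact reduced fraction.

N_ring = 19 + 2·13 = 45
19(ω_s−ω_c) = −45(ω_r−ω_c),  ω_r=0, ω_c=1
ω_s = 1 − (45/19)(0−1) = 64/19
ω_s/ω_c = 64/19

64/19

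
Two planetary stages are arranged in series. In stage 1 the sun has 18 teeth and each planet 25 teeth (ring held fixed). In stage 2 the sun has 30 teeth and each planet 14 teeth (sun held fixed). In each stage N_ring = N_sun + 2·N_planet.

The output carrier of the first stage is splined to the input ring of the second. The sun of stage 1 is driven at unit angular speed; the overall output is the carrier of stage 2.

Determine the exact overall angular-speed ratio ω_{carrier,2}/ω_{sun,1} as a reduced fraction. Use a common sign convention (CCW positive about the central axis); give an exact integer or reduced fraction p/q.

Stage 1: N_ring = 18 + 2·25 = 68
Stage 1: 18(ω_s−ω_c) = −68(ω_r−ω_c),  ω_r=0, ω_s=1
Stage 1: 18(1−ω_c) = −68(0−ω_c)  ⇒  86ω_c = 18  ⇒  ω_c = 9/43
  ⇒ ω_c¹/ω_s¹ = 9/43
Stage 2: N_ring = 30 + 2·14 = 58
Stage 2: 30(ω_s−ω_c) = −58(ω_r−ω_c),  ω_s=0, ω_r=1
Stage 2: 30(0−ω_c) = −58(1−ω_c)  ⇒  88ω_c = 58  ⇒  ω_c = 29/44
  ⇒ ω_c²/ω_r² = 29/44
Coupling ω_r² = ω_c¹ ⇒ overall = 9/43 × 29/44 = 261/1892

261/1892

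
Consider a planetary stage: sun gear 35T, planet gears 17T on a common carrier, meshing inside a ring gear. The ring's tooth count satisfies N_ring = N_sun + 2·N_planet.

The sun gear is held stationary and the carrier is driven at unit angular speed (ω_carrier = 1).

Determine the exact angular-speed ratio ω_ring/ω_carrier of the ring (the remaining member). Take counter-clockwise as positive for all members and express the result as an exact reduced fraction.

104/69

N_ring = 35 + 2·17 = 69
35(ω_s−ω_c) = −69(ω_r−ω_c),  ω_s=0, ω_c=1
ω_r = 1 − (35/69)(0−1) = 104/69
ω_r/ω_c = 104/69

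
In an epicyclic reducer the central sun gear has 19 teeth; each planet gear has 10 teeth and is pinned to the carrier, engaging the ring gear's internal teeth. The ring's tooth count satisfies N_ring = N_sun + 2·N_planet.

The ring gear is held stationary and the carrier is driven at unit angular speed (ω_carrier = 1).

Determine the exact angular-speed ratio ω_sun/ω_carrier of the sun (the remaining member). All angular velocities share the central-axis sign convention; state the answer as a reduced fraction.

N_ring = 19 + 2·10 = 39
19(ω_s−ω_c) = −39(ω_r−ω_c),  ω_r=0, ω_c=1
ω_s = 1 − (39/19)(0−1) = 58/19
ω_s/ω_c = 58/19

58/19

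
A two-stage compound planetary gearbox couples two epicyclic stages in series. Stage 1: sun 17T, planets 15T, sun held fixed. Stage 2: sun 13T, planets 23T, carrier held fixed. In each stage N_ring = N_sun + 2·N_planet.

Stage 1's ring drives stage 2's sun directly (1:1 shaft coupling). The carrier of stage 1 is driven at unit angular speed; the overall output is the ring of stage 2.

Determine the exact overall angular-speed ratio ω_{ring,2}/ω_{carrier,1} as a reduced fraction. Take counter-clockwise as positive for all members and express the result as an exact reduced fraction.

-832/2773

Stage 1: N_ring = 17 + 2·15 = 47
Stage 1: 17(ω_s−ω_c) = −47(ω_r−ω_c),  ω_s=0, ω_c=1
Stage 1: ω_r = 1 − (17/47)(0−1) = 64/47
  ⇒ ω_r¹/ω_c¹ = 64/47
Stage 2: N_ring = 13 + 2·23 = 59
Stage 2: 13(ω_s−ω_c) = −59(ω_r−ω_c),  ω_c=0, ω_s=1
Stage 2: ω_r = 0 − (13/59)(1−0) = -13/59
  ⇒ ω_r²/ω_s² = -13/59
Coupling ω_s² = ω_r¹ ⇒ overall = 64/47 × -13/59 = -832/2773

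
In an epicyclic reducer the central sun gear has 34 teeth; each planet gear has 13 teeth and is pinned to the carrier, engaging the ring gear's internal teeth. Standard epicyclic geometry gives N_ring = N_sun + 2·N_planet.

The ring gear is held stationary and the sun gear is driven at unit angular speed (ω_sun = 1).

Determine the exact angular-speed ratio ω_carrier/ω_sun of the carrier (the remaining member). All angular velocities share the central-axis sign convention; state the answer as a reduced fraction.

17/47

N_ring = 34 + 2·13 = 60
34(ω_s−ω_c) = −60(ω_r−ω_c),  ω_r=0, ω_s=1
34(1−ω_c) = −60(0−ω_c)  ⇒  94ω_c = 34  ⇒  ω_c = 17/47
ω_c/ω_s = 17/47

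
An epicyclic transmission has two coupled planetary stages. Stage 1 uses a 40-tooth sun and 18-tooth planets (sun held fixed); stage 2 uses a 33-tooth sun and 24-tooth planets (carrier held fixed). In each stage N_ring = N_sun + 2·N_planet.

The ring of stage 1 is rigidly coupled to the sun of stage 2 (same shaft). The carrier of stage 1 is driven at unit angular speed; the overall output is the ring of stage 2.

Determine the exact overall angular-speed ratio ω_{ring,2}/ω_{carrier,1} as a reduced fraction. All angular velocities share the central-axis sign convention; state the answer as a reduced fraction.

-319/513

Stage 1: N_ring = 40 + 2·18 = 76
Stage 1: 40(ω_s−ω_c) = −76(ω_r−ω_c),  ω_s=0, ω_c=1
Stage 1: ω_r = 1 − (40/76)(0−1) = 29/19
  ⇒ ω_r¹/ω_c¹ = 29/19
Stage 2: N_ring = 33 + 2·24 = 81
Stage 2: 33(ω_s−ω_c) = −81(ω_r−ω_c),  ω_c=0, ω_s=1
Stage 2: ω_r = 0 − (33/81)(1−0) = -11/27
  ⇒ ω_r²/ω_s² = -11/27
Coupling ω_s² = ω_r¹ ⇒ overall = 29/19 × -11/27 = -319/513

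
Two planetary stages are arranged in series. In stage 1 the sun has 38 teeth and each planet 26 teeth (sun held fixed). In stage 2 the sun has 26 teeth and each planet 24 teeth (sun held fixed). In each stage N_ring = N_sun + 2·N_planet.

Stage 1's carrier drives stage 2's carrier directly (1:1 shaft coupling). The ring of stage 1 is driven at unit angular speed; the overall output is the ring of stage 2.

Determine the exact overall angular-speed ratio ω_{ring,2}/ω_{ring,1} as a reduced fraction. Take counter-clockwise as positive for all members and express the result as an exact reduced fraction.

1125/1184

Stage 1: N_ring = 38 + 2·26 = 90
Stage 1: 38(ω_s−ω_c) = −90(ω_r−ω_c),  ω_s=0, ω_r=1
Stage 1: 38(0−ω_c) = −90(1−ω_c)  ⇒  128ω_c = 90  ⇒  ω_c = 45/64
  ⇒ ω_c¹/ω_r¹ = 45/64
Stage 2: N_ring = 26 + 2·24 = 74
Stage 2: 26(ω_s−ω_c) = −74(ω_r−ω_c),  ω_s=0, ω_c=1
Stage 2: ω_r = 1 − (26/74)(0−1) = 50/37
  ⇒ ω_r²/ω_c² = 50/37
Coupling ω_c² = ω_c¹ ⇒ overall = 45/64 × 50/37 = 1125/1184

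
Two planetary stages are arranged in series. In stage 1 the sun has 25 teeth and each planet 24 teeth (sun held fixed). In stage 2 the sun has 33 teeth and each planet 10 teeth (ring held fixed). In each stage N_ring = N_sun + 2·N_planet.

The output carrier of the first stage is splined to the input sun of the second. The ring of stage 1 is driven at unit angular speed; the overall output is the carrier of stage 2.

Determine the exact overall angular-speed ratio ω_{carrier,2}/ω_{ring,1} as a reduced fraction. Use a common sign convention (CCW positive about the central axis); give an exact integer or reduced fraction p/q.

Stage 1: N_ring = 25 + 2·24 = 73
Stage 1: 25(ω_s−ω_c) = −73(ω_r−ω_c),  ω_s=0, ω_r=1
Stage 1: 25(0−ω_c) = −73(1−ω_c)  ⇒  98ω_c = 73  ⇒  ω_c = 73/98
  ⇒ ω_c¹/ω_r¹ = 73/98
Stage 2: N_ring = 33 + 2·10 = 53
Stage 2: 33(ω_s−ω_c) = −53(ω_r−ω_c),  ω_r=0, ω_s=1
Stage 2: 33(1−ω_c) = −53(0−ω_c)  ⇒  86ω_c = 33  ⇒  ω_c = 33/86
  ⇒ ω_c²/ω_s² = 33/86
Coupling ω_s² = ω_c¹ ⇒ overall = 73/98 × 33/86 = 2409/8428

2409/8428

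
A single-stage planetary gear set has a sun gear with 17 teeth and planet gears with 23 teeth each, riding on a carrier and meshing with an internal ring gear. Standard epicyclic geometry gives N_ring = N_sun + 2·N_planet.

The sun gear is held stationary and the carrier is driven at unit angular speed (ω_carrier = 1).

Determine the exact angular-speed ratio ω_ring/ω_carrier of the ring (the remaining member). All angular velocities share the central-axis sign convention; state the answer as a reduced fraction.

N_ring = 17 + 2·23 = 63
17(ω_s−ω_c) = −63(ω_r−ω_c),  ω_s=0, ω_c=1
ω_r = 1 − (17/63)(0−1) = 80/63
ω_r/ω_c = 80/63

80/63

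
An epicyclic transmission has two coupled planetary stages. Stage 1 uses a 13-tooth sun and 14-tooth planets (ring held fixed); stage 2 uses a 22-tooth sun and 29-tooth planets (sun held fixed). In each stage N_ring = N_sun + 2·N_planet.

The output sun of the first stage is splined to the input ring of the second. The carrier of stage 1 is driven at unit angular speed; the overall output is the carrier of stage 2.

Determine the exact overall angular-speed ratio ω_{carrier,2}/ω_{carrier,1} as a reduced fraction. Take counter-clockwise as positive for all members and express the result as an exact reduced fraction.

Stage 1: N_ring = 13 + 2·14 = 41
Stage 1: 13(ω_s−ω_c) = −41(ω_r−ω_c),  ω_r=0, ω_c=1
Stage 1: ω_s = 1 − (41/13)(0−1) = 54/13
  ⇒ ω_s¹/ω_c¹ = 54/13
Stage 2: N_ring = 22 + 2·29 = 80
Stage 2: 22(ω_s−ω_c) = −80(ω_r−ω_c),  ω_s=0, ω_r=1
Stage 2: 22(0−ω_c) = −80(1−ω_c)  ⇒  102ω_c = 80  ⇒  ω_c = 40/51
  ⇒ ω_c²/ω_r² = 40/51
Coupling ω_r² = ω_s¹ ⇒ overall = 54/13 × 40/51 = 720/221

720/221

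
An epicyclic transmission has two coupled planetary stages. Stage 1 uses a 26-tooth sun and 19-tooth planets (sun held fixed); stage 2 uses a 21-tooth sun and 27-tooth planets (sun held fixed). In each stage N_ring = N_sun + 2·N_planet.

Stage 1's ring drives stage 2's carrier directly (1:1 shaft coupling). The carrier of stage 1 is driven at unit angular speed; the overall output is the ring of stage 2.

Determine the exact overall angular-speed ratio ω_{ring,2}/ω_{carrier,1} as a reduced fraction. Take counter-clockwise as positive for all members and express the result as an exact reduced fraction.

9/5

Stage 1: N_ring = 26 + 2·19 = 64
Stage 1: 26(ω_s−ω_c) = −64(ω_r−ω_c),  ω_s=0, ω_c=1
Stage 1: ω_r = 1 − (26/64)(0−1) = 45/32
  ⇒ ω_r¹/ω_c¹ = 45/32
Stage 2: N_ring = 21 + 2·27 = 75
Stage 2: 21(ω_s−ω_c) = −75(ω_r−ω_c),  ω_s=0, ω_c=1
Stage 2: ω_r = 1 − (21/75)(0−1) = 32/25
  ⇒ ω_r²/ω_c² = 32/25
Coupling ω_c² = ω_r¹ ⇒ overall = 45/32 × 32/25 = 9/5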